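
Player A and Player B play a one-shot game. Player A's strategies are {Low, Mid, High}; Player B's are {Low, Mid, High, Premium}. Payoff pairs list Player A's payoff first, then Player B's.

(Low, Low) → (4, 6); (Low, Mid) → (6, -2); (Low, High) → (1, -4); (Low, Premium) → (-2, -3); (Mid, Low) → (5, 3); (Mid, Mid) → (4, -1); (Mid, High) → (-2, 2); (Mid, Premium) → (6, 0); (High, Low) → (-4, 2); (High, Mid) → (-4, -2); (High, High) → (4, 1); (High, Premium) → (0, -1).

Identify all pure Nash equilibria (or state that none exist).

Check mutual best responses: a cell is a NE iff neither player can gain by unilaterally deviating.
Player A's best responses — vs Low: Mid (payoff 5); vs Mid: Low (payoff 6); vs High: High (payoff 4); vs Premium: Mid (payoff 6).
Player B's best responses — vs Low: Low (payoff 6); vs Mid: Low (payoff 3); vs High: Low (payoff 2).
The only mutual best response is (Mid, Low); neither player gains by switching there.

(Mid, Low)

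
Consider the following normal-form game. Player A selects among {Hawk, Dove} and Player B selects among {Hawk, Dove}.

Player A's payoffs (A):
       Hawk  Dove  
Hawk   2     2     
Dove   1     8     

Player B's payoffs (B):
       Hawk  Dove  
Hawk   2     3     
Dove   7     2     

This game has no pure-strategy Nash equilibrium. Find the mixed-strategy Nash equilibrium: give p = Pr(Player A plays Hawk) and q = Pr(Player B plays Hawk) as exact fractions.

p = 5/6, q = 6/7

Each player's mixing probability is pinned down by making the *other* player indifferent.
Player B indifferent between Hawk and Dove: p·2 + (1−p)·7 = p·3 + (1−p)·2 ⟹ 7 + (-5)p = 2 + 1p ⟹ p = 5/6.
Player A indifferent between Hawk and Dove: q·2 + (1−q)·2 = q·1 + (1−q)·8 ⟹ 2 + 0q = 8 + (-7)q ⟹ q = 6/7.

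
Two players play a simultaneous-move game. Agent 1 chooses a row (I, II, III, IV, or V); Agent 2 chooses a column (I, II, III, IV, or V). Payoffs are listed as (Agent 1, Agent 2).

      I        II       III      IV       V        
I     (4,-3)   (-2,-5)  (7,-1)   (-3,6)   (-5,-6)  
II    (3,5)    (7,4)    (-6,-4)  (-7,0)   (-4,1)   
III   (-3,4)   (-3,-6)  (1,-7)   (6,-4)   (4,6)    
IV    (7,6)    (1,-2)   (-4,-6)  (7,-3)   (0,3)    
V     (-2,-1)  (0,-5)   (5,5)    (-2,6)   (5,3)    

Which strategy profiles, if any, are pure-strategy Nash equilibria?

(IV, I)

Check mutual best responses: a cell is a NE iff neither player can gain by unilaterally deviating.
Agent 1's best responses — vs I: IV (payoff 7); vs II: II (payoff 7); vs III: I (payoff 7); vs IV: IV (payoff 7); vs V: V (payoff 5).
Agent 2's best responses — vs I: IV (payoff 6); vs II: I (payoff 5); vs III: V (payoff 6); vs IV: I (payoff 6); vs V: IV (payoff 6).
The only mutual best response is (IV, I); neither player gains by switching there.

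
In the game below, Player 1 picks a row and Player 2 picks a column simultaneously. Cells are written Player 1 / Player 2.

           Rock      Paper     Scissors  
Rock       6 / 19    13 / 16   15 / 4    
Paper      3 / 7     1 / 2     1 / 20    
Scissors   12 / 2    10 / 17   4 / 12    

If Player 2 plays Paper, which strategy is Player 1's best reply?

With Player 2 fixed at Paper, Player 1's payoffs are: Rock → 13, Paper → 1, Scissors → 10.
The maximum is 13, achieved by Rock.

Rock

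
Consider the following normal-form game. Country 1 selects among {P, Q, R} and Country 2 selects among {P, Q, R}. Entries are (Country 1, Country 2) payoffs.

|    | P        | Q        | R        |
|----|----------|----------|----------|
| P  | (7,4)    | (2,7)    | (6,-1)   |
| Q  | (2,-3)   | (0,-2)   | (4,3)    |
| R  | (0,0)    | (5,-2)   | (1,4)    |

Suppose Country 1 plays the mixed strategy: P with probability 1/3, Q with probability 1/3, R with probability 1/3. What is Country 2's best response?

R

Compute Country 2's expected payoff from each pure strategy against the given mix.
P: (1/3)·4 + (1/3)·(-3) + (1/3)·0 = 1/3
Q: (1/3)·7 + (1/3)·(-2) + (1/3)·(-2) = 1
R: (1/3)·(-1) + (1/3)·3 + (1/3)·4 = 2
Highest expected payoff is 2, from R.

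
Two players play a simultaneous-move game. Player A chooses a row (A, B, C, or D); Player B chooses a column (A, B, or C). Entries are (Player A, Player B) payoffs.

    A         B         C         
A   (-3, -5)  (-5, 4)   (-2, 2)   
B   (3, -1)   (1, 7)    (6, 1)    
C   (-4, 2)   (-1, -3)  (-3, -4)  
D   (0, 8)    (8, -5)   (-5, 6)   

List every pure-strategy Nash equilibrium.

Find each player's best response to every opponent strategy; NE are the intersections.
Player A's best responses — vs A: B (payoff 3); vs B: D (payoff 8); vs C: B (payoff 6).
Player B's best responses — vs A: B (payoff 4); vs B: B (payoff 7); vs C: A (payoff 2); vs D: A (payoff 8).
No cell has both players best-responding. For instance, Player A's best reply to A is B, but against B Player B prefers B over A.

No pure-strategy Nash equilibrium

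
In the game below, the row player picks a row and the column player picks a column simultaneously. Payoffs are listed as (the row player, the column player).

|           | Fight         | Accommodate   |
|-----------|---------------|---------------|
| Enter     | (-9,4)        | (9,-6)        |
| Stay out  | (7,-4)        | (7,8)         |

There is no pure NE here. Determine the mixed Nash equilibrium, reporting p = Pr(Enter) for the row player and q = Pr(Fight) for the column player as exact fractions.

Each player's mixing probability is pinned down by making the *other* player indifferent.
The column player indifferent between Fight and Accommodate: p·4 + (1−p)·(-4) = p·(-6) + (1−p)·8 ⟹ (-4) + 8p = 8 + (-14)p ⟹ p = 6/11.
The row player indifferent between Enter and Stay out: q·(-9) + (1−q)·9 = q·7 + (1−q)·7 ⟹ 9 + (-18)q = 7 + 0q ⟹ q = 1/9.

p = 6/11, q = 1/9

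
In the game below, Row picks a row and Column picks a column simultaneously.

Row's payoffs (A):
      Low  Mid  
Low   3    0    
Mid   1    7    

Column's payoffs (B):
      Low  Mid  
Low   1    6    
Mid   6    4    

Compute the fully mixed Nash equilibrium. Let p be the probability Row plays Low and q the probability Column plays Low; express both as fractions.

p = 2/7, q = 7/9

Each player's mixing probability is pinned down by making the *other* player indifferent.
Column indifferent between Low and Mid: p·1 + (1−p)·6 = p·6 + (1−p)·4 ⟹ 6 + (-5)p = 4 + 2p ⟹ p = 2/7.
Row indifferent between Low and Mid: q·3 + (1−q)·0 = q·1 + (1−q)·7 ⟹ 0 + 3q = 7 + (-6)q ⟹ q = 7/9.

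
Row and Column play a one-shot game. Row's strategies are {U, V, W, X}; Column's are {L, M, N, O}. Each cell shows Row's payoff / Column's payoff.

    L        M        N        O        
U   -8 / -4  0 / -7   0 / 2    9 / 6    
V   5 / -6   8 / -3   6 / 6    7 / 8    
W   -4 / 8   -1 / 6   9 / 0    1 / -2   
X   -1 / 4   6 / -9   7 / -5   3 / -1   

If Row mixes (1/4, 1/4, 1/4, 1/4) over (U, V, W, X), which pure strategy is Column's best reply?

O

Compute Column's expected payoff from each pure strategy against the given mix.
L: (1/4)·(-4) + (1/4)·(-6) + (1/4)·8 + (1/4)·4 = 1/2
M: (1/4)·(-7) + (1/4)·(-3) + (1/4)·6 + (1/4)·(-9) = -13/4
N: (1/4)·2 + (1/4)·6 + (1/4)·0 + (1/4)·(-5) = 3/4
O: (1/4)·6 + (1/4)·8 + (1/4)·(-2) + (1/4)·(-1) = 11/4
Highest expected payoff is 11/4, from O.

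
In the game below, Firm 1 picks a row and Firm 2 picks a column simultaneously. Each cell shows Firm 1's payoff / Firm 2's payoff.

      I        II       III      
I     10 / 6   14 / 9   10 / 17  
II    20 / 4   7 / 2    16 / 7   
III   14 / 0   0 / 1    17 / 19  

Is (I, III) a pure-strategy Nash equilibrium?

Holding Firm 2 at III: Firm 1 gets 10 from I but could get 17 by switching to III. Firm 1 has a profitable deviation.

No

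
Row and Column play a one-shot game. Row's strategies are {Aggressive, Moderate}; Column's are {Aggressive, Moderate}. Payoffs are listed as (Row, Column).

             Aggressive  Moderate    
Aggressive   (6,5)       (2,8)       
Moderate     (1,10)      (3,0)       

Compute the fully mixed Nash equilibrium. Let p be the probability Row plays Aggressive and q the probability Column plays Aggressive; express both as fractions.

p = 10/13, q = 1/6

Each player's mixing probability is pinned down by making the *other* player indifferent.
Column indifferent between Aggressive and Moderate: p·5 + (1−p)·10 = p·8 + (1−p)·0 ⟹ 10 + (-5)p = 0 + 8p ⟹ p = 10/13.
Row indifferent between Aggressive and Moderate: q·6 + (1−q)·2 = q·1 + (1−q)·3 ⟹ 2 + 4q = 3 + (-2)q ⟹ q = 1/6.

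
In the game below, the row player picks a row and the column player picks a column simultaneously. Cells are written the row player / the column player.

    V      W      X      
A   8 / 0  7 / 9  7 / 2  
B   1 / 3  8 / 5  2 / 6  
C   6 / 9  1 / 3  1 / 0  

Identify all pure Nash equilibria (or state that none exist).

There is no pure-strategy Nash equilibrium

Check mutual best responses: a cell is a NE iff neither player can gain by unilaterally deviating.
The row player's best responses — vs V: A (payoff 8); vs W: B (payoff 8); vs X: A (payoff 7).
The column player's best responses — vs A: W (payoff 9); vs B: X (payoff 6); vs C: V (payoff 9).
No cell has both players best-responding. For instance, the row player's best reply to X is A, but against A the column player prefers W over X.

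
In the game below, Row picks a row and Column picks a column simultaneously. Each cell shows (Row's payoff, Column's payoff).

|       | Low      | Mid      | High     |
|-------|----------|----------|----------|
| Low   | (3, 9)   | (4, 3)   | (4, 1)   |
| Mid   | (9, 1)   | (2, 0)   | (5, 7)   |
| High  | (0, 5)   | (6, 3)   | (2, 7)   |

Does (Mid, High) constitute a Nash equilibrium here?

Holding Column at High: Row gets 5 from Mid, versus 4 from Low, 2 from High. No profitable deviation for Row.
Holding Row at Mid: Column gets 7 from High, versus 1 from Low, 0 from Mid. No profitable deviation for Column either.

Yes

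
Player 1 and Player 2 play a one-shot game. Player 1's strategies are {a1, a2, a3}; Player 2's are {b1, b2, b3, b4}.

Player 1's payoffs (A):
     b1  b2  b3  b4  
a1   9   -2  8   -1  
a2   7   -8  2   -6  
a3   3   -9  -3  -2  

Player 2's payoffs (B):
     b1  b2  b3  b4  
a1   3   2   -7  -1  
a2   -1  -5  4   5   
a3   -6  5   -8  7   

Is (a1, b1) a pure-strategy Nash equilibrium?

Yes

Holding Player 2 at b1: Player 1 gets 9 from a1, versus 7 from a2, 3 from a3. No profitable deviation for Player 1.
Holding Player 1 at a1: Player 2 gets 3 from b1, versus 2 from b2, -7 from b3, -1 from b4. No profitable deviation for Player 2 either.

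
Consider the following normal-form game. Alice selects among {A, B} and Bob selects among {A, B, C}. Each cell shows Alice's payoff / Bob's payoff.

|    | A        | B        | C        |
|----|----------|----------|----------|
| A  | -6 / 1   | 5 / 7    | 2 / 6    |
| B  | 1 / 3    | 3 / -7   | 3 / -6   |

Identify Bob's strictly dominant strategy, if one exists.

No strictly dominant strategy

A strategy is strictly dominant if it gives Bob a strictly higher payoff than every other strategy, against every choice by the opponent.
A is not dominant: against A, B gives 7 > 1.
B is not dominant: against B, A gives 3 > -7.
C is not dominant: against A, B gives 7 > 6.
No single strategy is best against every opponent action.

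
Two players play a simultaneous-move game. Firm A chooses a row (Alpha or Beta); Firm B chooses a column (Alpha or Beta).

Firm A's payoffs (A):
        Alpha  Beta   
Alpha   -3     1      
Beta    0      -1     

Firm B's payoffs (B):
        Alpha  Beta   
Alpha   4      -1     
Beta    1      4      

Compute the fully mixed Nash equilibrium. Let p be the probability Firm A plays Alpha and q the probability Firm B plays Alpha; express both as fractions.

In a mixed NE each player is indifferent between their pure strategies, so the opponent's mix sets the indifference.
Firm B indifferent between Alpha and Beta: p·4 + (1−p)·1 = p·(-1) + (1−p)·4 ⟹ 1 + 3p = 4 + (-5)p ⟹ p = 3/8.
Firm A indifferent between Alpha and Beta: q·(-3) + (1−q)·1 = q·0 + (1−q)·(-1) ⟹ 1 + (-4)q = (-1) + 1q ⟹ q = 2/5.

p = 3/8, q = 2/5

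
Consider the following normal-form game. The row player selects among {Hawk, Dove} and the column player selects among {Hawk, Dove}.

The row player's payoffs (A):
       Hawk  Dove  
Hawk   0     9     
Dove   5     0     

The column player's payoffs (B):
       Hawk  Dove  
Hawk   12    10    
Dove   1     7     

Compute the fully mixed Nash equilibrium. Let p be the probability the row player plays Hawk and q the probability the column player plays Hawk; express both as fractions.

p = 3/4, q = 9/14

Each player's mixing probability is pinned down by making the *other* player indifferent.
The column player indifferent between Hawk and Dove: p·12 + (1−p)·1 = p·10 + (1−p)·7 ⟹ 1 + 11p = 7 + 3p ⟹ p = 3/4.
The row player indifferent between Hawk and Dove: q·0 + (1−q)·9 = q·5 + (1−q)·0 ⟹ 9 + (-9)q = 0 + 5q ⟹ q = 9/14.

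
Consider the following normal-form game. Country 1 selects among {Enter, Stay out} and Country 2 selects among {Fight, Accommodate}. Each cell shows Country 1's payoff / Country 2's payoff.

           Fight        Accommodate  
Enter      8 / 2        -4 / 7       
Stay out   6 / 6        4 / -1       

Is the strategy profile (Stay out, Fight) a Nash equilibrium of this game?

No

Holding Country 2 at Fight: Country 1 gets 6 from Stay out but could get 8 by switching to Enter. Country 1 has a profitable deviation.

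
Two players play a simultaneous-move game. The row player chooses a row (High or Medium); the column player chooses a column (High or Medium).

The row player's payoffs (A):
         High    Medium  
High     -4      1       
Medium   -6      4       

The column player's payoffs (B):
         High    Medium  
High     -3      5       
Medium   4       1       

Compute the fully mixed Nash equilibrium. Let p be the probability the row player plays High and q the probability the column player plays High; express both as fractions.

p = 3/11, q = 3/5

Each player's mixing probability is pinned down by making the *other* player indifferent.
The column player indifferent between High and Medium: p·(-3) + (1−p)·4 = p·5 + (1−p)·1 ⟹ 4 + (-7)p = 1 + 4p ⟹ p = 3/11.
The row player indifferent between High and Medium: q·(-4) + (1−q)·1 = q·(-6) + (1−q)·4 ⟹ 1 + (-5)q = 4 + (-10)q ⟹ q = 3/5.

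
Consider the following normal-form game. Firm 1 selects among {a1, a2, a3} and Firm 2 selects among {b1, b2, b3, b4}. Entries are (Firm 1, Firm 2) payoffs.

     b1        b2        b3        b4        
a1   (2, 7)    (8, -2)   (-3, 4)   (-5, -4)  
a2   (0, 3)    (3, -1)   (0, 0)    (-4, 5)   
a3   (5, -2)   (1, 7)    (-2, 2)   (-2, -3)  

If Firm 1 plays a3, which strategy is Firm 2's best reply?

b2

With Firm 1 fixed at a3, Firm 2's payoffs are: b1 → -2, b2 → 7, b3 → 2, b4 → -3.
The maximum is 7, achieved by b2.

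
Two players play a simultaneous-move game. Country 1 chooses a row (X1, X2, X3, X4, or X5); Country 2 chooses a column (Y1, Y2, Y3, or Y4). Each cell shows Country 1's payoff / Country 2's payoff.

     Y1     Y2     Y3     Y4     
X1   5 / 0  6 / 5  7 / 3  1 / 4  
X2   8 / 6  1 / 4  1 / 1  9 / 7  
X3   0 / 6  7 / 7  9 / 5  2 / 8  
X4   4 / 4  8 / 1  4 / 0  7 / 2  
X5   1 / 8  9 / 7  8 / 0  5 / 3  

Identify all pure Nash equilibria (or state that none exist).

A profile is a Nash equilibrium when each player is best-responding to the other.
Country 1's best responses — vs Y1: X2 (payoff 8); vs Y2: X5 (payoff 9); vs Y3: X3 (payoff 9); vs Y4: X2 (payoff 9).
Country 2's best responses — vs X1: Y2 (payoff 5); vs X2: Y4 (payoff 7); vs X3: Y4 (payoff 8); vs X4: Y1 (payoff 4); vs X5: Y1 (payoff 8).
The only mutual best response is (X2, Y4); neither player gains by switching there.

(X2, Y4)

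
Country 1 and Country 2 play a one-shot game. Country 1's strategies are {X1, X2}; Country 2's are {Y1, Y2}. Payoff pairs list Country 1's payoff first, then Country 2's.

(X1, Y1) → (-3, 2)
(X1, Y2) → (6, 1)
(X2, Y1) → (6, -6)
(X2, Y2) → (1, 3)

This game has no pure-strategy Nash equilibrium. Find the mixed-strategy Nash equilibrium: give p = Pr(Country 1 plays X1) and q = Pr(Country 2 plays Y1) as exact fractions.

Each player's mixing probability is pinned down by making the *other* player indifferent.
Country 2 indifferent between Y1 and Y2: p·2 + (1−p)·(-6) = p·1 + (1−p)·3 ⟹ (-6) + 8p = 3 + (-2)p ⟹ p = 9/10.
Country 1 indifferent between X1 and X2: q·(-3) + (1−q)·6 = q·6 + (1−q)·1 ⟹ 6 + (-9)q = 1 + 5q ⟹ q = 5/14.

p = 9/10, q = 5/14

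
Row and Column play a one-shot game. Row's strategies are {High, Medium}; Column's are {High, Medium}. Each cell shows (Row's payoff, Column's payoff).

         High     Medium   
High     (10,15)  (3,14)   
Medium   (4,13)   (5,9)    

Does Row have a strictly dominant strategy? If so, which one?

A strategy is strictly dominant if it gives Row a strictly higher payoff than every other strategy, against every choice by the opponent.
High is not dominant: against Medium, Medium gives 5 > 3.
Medium is not dominant: against High, High gives 10 > 4.
No single strategy is best against every opponent action.

None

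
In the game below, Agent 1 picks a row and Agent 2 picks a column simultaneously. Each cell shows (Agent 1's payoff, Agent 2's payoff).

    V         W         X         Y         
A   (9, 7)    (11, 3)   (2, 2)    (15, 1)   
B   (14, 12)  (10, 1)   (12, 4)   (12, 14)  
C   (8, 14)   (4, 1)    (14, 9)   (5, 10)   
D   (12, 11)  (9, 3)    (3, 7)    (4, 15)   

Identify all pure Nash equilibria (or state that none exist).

There is no pure-strategy Nash equilibrium

Find each player's best response to every opponent strategy; NE are the intersections.
Agent 1's best responses — vs V: B (payoff 14); vs W: A (payoff 11); vs X: C (payoff 14); vs Y: A (payoff 15).
Agent 2's best responses — vs A: V (payoff 7); vs B: Y (payoff 14); vs C: V (payoff 14); vs D: Y (payoff 15).
No cell has both players best-responding. For instance, Agent 1's best reply to Y is A, but against A Agent 2 prefers V over Y.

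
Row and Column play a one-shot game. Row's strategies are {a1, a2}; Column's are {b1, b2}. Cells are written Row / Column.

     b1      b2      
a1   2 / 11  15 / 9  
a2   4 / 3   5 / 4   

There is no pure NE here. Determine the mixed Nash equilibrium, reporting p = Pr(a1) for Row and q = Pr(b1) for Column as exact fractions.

Each player's mixing probability is pinned down by making the *other* player indifferent.
Column indifferent between b1 and b2: p·11 + (1−p)·3 = p·9 + (1−p)·4 ⟹ 3 + 8p = 4 + 5p ⟹ p = 1/3.
Row indifferent between a1 and a2: q·2 + (1−q)·15 = q·4 + (1−q)·5 ⟹ 15 + (-13)q = 5 + (-1)q ⟹ q = 5/6.

p = 1/3, q = 5/6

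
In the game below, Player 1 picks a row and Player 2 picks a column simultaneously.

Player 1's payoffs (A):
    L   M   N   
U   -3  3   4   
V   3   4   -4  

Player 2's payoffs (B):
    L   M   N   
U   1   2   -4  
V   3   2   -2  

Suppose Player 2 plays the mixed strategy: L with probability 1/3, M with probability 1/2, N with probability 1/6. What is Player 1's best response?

Compute Player 1's expected payoff from each pure strategy against the given mix.
U: (1/3)·(-3) + (1/2)·3 + (1/6)·4 = 7/6
V: (1/3)·3 + (1/2)·4 + (1/6)·(-4) = 7/3
Highest expected payoff is 7/3, from V.

V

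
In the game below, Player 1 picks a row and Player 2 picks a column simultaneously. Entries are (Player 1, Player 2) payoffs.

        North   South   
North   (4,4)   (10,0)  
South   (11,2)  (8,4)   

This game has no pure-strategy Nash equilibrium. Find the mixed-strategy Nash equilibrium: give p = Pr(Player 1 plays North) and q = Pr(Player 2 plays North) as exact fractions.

Each player's mixing probability is pinned down by making the *other* player indifferent.
Player 2 indifferent between North and South: p·4 + (1−p)·2 = p·0 + (1−p)·4 ⟹ 2 + 2p = 4 + (-4)p ⟹ p = 1/3.
Player 1 indifferent between North and South: q·4 + (1−q)·10 = q·11 + (1−q)·8 ⟹ 10 + (-6)q = 8 + 3q ⟹ q = 2/9.

p = 1/3, q = 2/9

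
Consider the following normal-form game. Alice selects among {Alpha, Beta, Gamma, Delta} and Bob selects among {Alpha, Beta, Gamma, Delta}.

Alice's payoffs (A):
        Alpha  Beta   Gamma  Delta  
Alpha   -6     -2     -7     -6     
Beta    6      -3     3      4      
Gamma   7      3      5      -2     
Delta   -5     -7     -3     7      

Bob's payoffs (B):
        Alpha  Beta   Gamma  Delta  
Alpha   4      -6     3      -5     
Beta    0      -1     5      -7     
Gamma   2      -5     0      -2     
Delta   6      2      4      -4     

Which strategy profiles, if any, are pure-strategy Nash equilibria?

(Gamma, Alpha)

Check mutual best responses: a cell is a NE iff neither player can gain by unilaterally deviating.
Alice's best responses — vs Alpha: Gamma (payoff 7); vs Beta: Gamma (payoff 3); vs Gamma: Gamma (payoff 5); vs Delta: Delta (payoff 7).
Bob's best responses — vs Alpha: Alpha (payoff 4); vs Beta: Gamma (payoff 5); vs Gamma: Alpha (payoff 2); vs Delta: Alpha (payoff 6).
The only mutual best response is (Gamma, Alpha); neither player gains by switching there.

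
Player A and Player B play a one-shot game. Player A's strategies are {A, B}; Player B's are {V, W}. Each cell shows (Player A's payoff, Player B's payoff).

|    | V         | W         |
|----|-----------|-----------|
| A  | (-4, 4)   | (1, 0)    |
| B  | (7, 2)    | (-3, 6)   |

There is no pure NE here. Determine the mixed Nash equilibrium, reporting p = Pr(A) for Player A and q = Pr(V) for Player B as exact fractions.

Each player's mixing probability is pinned down by making the *other* player indifferent.
Player B indifferent between V and W: p·4 + (1−p)·2 = p·0 + (1−p)·6 ⟹ 2 + 2p = 6 + (-6)p ⟹ p = 1/2.
Player A indifferent between A and B: q·(-4) + (1−q)·1 = q·7 + (1−q)·(-3) ⟹ 1 + (-5)q = (-3) + 10q ⟹ q = 4/15.

p = 1/2, q = 4/15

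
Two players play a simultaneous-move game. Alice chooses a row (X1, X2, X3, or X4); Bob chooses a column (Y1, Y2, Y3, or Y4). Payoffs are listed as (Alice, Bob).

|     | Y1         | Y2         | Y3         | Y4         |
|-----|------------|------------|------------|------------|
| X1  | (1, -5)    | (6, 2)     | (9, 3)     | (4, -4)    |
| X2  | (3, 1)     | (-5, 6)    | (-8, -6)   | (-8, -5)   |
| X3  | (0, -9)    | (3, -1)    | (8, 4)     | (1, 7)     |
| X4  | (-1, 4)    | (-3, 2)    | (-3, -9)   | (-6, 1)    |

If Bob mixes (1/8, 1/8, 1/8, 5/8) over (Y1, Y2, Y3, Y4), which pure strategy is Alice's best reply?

Alice's best reply maximizes expected payoff against the mix.
X1: (1/8)·1 + (1/8)·6 + (1/8)·9 + (5/8)·4 = 9/2
X2: (1/8)·3 + (1/8)·(-5) + (1/8)·(-8) + (5/8)·(-8) = -25/4
X3: (1/8)·0 + (1/8)·3 + (1/8)·8 + (5/8)·1 = 2
X4: (1/8)·(-1) + (1/8)·(-3) + (1/8)·(-3) + (5/8)·(-6) = -37/8
Highest expected payoff is 9/2, from X1.

X1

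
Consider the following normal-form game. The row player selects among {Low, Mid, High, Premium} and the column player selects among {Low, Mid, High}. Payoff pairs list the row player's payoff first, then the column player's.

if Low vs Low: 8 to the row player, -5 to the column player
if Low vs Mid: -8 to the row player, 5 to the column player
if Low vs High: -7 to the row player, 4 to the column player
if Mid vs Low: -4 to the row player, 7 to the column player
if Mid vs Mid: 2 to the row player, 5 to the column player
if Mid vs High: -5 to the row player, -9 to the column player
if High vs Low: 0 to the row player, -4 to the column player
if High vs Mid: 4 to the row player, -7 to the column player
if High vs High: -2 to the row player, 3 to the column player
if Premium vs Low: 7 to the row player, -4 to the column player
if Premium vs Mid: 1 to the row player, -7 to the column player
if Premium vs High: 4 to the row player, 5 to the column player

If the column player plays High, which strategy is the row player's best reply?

With the column player fixed at High, the row player's payoffs are: Low → -7, Mid → -5, High → -2, Premium → 4.
The maximum is 4, achieved by Premium.

Premium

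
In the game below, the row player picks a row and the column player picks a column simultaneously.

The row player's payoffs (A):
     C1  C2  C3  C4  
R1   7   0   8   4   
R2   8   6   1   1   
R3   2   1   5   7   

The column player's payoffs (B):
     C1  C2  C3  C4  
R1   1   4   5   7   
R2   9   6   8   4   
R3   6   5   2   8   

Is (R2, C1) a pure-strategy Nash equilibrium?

Yes

Holding the column player at C1: the row player gets 8 from R2, versus 7 from R1, 2 from R3. No profitable deviation for the row player.
Holding the row player at R2: the column player gets 9 from C1, versus 6 from C2, 8 from C3, 4 from C4. No profitable deviation for the column player either.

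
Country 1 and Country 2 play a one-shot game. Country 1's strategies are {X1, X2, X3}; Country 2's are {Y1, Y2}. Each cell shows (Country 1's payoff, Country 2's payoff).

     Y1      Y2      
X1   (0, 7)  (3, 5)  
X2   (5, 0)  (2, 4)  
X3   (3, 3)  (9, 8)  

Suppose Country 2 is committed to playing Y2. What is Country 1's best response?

X3

With Country 2 fixed at Y2, Country 1's payoffs are: X1 → 3, X2 → 2, X3 → 9.
The maximum is 9, achieved by X3.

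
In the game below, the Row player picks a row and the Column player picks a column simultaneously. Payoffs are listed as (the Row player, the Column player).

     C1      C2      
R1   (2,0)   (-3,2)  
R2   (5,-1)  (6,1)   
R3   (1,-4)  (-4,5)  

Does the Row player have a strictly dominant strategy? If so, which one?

R2

A strategy is strictly dominant if it gives the Row player a strictly higher payoff than every other strategy, against every choice by the opponent.
R2 strictly dominates: vs C1: 5 > each of {2, 1}; vs C2: 6 > each of {-3, -4}.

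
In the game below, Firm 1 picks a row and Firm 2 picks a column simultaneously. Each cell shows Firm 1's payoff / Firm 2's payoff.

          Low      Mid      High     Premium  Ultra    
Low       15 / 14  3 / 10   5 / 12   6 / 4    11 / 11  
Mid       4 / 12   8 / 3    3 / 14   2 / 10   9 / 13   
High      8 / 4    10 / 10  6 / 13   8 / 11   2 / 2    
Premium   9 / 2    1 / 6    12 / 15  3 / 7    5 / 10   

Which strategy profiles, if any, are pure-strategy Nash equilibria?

(Low, Low) and (Premium, High)

A profile is a Nash equilibrium when each player is best-responding to the other.
Firm 1's best responses — vs Low: Low (payoff 15); vs Mid: High (payoff 10); vs High: Premium (payoff 12); vs Premium: High (payoff 8); vs Ultra: Low (payoff 11).
Firm 2's best responses — vs Low: Low (payoff 14); vs Mid: High (payoff 14); vs High: High (payoff 13); vs Premium: High (payoff 15).
Mutual best responses occur at (Low, Low) and (Premium, High); at each, neither player gains by switching.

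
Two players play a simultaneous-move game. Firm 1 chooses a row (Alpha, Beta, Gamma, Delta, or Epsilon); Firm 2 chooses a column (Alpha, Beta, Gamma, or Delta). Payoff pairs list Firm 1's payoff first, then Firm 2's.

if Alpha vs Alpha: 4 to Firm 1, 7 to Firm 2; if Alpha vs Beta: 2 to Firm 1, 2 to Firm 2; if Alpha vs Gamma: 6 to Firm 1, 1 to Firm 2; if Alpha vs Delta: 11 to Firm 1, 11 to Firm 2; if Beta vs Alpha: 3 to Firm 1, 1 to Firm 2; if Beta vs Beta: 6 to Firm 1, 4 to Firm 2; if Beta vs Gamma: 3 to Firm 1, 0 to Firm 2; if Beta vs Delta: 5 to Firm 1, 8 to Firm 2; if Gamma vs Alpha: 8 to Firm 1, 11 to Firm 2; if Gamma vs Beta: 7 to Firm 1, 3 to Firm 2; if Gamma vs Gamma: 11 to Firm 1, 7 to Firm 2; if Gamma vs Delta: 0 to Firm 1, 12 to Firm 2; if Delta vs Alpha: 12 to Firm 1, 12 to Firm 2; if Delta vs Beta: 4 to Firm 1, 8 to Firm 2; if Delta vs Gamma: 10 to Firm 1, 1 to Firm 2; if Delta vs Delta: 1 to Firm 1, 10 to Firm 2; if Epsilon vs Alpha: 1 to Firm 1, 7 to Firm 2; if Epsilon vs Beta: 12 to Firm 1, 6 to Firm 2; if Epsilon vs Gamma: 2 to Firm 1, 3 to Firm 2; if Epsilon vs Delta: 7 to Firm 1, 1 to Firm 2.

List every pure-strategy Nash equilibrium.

(Alpha, Delta) and (Delta, Alpha)

A profile is a Nash equilibrium when each player is best-responding to the other.
Firm 1's best responses — vs Alpha: Delta (payoff 12); vs Beta: Epsilon (payoff 12); vs Gamma: Gamma (payoff 11); vs Delta: Alpha (payoff 11).
Firm 2's best responses — vs Alpha: Delta (payoff 11); vs Beta: Delta (payoff 8); vs Gamma: Delta (payoff 12); vs Delta: Alpha (payoff 12); vs Epsilon: Alpha (payoff 7).
Mutual best responses occur at (Alpha, Delta) and (Delta, Alpha); at each, neither player gains by switching.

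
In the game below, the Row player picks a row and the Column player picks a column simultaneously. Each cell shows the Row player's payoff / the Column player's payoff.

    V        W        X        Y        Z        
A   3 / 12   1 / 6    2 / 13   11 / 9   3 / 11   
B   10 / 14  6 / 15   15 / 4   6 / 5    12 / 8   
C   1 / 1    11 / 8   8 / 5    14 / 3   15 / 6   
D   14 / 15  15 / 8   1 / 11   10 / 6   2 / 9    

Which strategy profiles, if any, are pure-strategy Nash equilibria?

Find each player's best response to every opponent strategy; NE are the intersections.
The Row player's best responses — vs V: D (payoff 14); vs W: D (payoff 15); vs X: B (payoff 15); vs Y: C (payoff 14); vs Z: C (payoff 15).
The Column player's best responses — vs A: X (payoff 13); vs B: W (payoff 15); vs C: W (payoff 8); vs D: V (payoff 15).
The only mutual best response is (D, V); neither player gains by switching there.

(D, V)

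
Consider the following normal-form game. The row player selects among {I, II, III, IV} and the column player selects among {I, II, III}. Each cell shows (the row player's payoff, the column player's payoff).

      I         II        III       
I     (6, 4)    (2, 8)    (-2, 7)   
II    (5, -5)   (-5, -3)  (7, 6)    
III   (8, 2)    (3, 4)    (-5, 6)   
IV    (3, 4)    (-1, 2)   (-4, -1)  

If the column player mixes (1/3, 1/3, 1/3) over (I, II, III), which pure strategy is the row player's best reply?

The row player's best reply maximizes expected payoff against the mix.
I: (1/3)·6 + (1/3)·2 + (1/3)·(-2) = 2
II: (1/3)·5 + (1/3)·(-5) + (1/3)·7 = 7/3
III: (1/3)·8 + (1/3)·3 + (1/3)·(-5) = 2
IV: (1/3)·3 + (1/3)·(-1) + (1/3)·(-4) = -2/3
Highest expected payoff is 7/3, from II.

II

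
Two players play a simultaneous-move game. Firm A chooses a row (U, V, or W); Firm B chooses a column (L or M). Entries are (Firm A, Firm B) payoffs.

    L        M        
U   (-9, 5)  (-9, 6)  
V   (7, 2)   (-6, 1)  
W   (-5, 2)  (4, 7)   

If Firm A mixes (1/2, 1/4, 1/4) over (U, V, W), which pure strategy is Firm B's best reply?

M

Firm B's best reply maximizes expected payoff against the mix.
L: (1/2)·5 + (1/4)·2 + (1/4)·2 = 7/2
M: (1/2)·6 + (1/4)·1 + (1/4)·7 = 5
Highest expected payoff is 5, from M.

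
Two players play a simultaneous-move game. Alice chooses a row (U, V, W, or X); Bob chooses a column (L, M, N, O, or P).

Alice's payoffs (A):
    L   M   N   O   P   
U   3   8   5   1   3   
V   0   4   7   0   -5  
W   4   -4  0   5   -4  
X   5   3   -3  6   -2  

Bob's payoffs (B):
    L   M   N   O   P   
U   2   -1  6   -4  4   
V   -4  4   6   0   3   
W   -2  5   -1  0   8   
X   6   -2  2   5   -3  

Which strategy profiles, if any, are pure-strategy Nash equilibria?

(V, N) and (X, L)

A profile is a Nash equilibrium when each player is best-responding to the other.
Alice's best responses — vs L: X (payoff 5); vs M: U (payoff 8); vs N: V (payoff 7); vs O: X (payoff 6); vs P: U (payoff 3).
Bob's best responses — vs U: N (payoff 6); vs V: N (payoff 6); vs W: P (payoff 8); vs X: L (payoff 6).
Mutual best responses occur at (V, N) and (X, L); at each, neither player gains by switching.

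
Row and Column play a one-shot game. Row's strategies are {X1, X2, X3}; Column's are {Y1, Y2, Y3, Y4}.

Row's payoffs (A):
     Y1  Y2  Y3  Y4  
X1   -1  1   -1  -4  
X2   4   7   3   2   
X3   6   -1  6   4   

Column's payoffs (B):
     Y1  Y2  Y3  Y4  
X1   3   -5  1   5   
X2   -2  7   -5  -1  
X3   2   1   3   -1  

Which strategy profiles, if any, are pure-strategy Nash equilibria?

Find each player's best response to every opponent strategy; NE are the intersections.
Row's best responses — vs Y1: X3 (payoff 6); vs Y2: X2 (payoff 7); vs Y3: X3 (payoff 6); vs Y4: X3 (payoff 4).
Column's best responses — vs X1: Y4 (payoff 5); vs X2: Y2 (payoff 7); vs X3: Y3 (payoff 3).
Mutual best responses occur at (X2, Y2) and (X3, Y3); at each, neither player gains by switching.

(X2, Y2) and (X3, Y3)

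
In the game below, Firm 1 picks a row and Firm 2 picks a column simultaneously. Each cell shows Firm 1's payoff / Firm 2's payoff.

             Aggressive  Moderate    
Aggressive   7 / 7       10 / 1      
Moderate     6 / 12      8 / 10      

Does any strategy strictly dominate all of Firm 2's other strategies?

Aggressive

A strategy is strictly dominant if it gives Firm 2 a strictly higher payoff than every other strategy, against every choice by the opponent.
Aggressive strictly dominates: vs Aggressive: 7 > 1; vs Moderate: 12 > 10.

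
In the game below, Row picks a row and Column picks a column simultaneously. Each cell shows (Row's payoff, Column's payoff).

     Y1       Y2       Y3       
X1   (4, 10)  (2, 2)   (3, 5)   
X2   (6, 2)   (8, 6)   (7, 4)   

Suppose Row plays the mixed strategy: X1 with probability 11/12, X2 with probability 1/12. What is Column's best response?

Y1

Column's best reply maximizes expected payoff against the mix.
Y1: (11/12)·10 + (1/12)·2 = 28/3
Y2: (11/12)·2 + (1/12)·6 = 7/3
Y3: (11/12)·5 + (1/12)·4 = 59/12
Highest expected payoff is 28/3, from Y1.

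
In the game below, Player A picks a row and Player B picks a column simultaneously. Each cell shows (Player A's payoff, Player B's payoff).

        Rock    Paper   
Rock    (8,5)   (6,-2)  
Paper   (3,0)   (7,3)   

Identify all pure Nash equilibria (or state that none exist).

Find each player's best response to every opponent strategy; NE are the intersections.
Player A's best responses — vs Rock: Rock (payoff 8); vs Paper: Paper (payoff 7).
Player B's best responses — vs Rock: Rock (payoff 5); vs Paper: Paper (payoff 3).
Mutual best responses occur at (Rock, Rock) and (Paper, Paper); at each, neither player gains by switching.

(Rock, Rock) and (Paper, Paper)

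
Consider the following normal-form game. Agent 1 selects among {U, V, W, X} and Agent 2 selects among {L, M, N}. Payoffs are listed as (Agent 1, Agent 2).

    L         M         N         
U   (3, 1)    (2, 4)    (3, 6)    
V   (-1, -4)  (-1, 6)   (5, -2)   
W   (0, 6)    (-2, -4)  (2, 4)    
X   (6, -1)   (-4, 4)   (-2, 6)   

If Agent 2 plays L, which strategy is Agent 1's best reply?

X

With Agent 2 fixed at L, Agent 1's payoffs are: U → 3, V → -1, W → 0, X → 6.
The maximum is 6, achieved by X.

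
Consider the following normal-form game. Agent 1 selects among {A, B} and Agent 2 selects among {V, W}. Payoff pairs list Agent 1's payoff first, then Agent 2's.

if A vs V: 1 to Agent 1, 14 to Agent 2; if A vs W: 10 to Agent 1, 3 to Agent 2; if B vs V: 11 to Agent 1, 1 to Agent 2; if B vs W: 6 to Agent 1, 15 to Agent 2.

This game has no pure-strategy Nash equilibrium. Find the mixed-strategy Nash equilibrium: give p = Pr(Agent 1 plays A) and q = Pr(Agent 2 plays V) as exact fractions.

In a mixed NE each player is indifferent between their pure strategies, so the opponent's mix sets the indifference.
Agent 2 indifferent between V and W: p·14 + (1−p)·1 = p·3 + (1−p)·15 ⟹ 1 + 13p = 15 + (-12)p ⟹ p = 14/25.
Agent 1 indifferent between A and B: q·1 + (1−q)·10 = q·11 + (1−q)·6 ⟹ 10 + (-9)q = 6 + 5q ⟹ q = 2/7.

p = 14/25, q = 2/7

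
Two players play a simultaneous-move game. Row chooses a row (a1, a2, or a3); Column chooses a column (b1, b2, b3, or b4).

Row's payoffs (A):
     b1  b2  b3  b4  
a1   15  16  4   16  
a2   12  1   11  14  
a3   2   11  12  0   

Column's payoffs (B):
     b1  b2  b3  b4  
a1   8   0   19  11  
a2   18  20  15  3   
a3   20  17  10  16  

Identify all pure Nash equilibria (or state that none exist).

No pure-strategy Nash equilibrium

A profile is a Nash equilibrium when each player is best-responding to the other.
Row's best responses — vs b1: a1 (payoff 15); vs b2: a1 (payoff 16); vs b3: a3 (payoff 12); vs b4: a1 (payoff 16).
Column's best responses — vs a1: b3 (payoff 19); vs a2: b2 (payoff 20); vs a3: b1 (payoff 20).
No cell has both players best-responding. For instance, Row's best reply to b4 is a1, but against a1 Column prefers b3 over b4.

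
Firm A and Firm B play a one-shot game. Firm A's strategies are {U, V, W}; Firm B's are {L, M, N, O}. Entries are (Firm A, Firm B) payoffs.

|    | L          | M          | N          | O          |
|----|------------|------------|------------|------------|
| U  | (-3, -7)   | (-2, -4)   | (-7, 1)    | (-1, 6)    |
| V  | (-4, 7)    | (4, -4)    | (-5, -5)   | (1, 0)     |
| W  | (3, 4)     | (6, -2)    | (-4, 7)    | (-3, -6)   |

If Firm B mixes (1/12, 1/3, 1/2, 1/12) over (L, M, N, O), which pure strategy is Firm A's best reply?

W

Compute Firm A's expected payoff from each pure strategy against the given mix.
U: (1/12)·(-3) + (1/3)·(-2) + (1/2)·(-7) + (1/12)·(-1) = -9/2
V: (1/12)·(-4) + (1/3)·4 + (1/2)·(-5) + (1/12)·1 = -17/12
W: (1/12)·3 + (1/3)·6 + (1/2)·(-4) + (1/12)·(-3) = 0
Highest expected payoff is 0, from W.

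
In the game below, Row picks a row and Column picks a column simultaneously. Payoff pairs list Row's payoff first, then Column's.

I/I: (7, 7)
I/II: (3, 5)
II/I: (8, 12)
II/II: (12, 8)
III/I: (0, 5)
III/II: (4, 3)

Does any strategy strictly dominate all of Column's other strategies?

I

Check whether one of Column's strategies beats all alternatives regardless of what the opponent does.
I strictly dominates: vs I: 7 > 5; vs II: 12 > 8; vs III: 5 > 3.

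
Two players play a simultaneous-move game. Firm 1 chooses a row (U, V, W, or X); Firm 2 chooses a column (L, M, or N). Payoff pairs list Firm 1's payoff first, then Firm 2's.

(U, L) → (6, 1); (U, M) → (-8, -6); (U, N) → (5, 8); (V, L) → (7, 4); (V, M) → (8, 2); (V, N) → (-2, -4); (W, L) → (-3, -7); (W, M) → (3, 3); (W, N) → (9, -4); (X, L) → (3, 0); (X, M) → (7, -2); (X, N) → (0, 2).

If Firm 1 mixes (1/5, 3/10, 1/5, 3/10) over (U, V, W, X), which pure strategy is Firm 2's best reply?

Compute Firm 2's expected payoff from each pure strategy against the given mix.
L: (1/5)·1 + (3/10)·4 + (1/5)·(-7) + (3/10)·0 = 0
M: (1/5)·(-6) + (3/10)·2 + (1/5)·3 + (3/10)·(-2) = -3/5
N: (1/5)·8 + (3/10)·(-4) + (1/5)·(-4) + (3/10)·2 = 1/5
Highest expected payoff is 1/5, from N.

N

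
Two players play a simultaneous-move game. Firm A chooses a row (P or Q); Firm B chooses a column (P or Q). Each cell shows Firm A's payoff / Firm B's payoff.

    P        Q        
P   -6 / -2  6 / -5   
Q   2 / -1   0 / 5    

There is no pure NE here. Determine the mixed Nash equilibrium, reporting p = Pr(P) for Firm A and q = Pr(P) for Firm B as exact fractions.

In a mixed NE each player is indifferent between their pure strategies, so the opponent's mix sets the indifference.
Firm B indifferent between P and Q: p·(-2) + (1−p)·(-1) = p·(-5) + (1−p)·5 ⟹ (-1) + (-1)p = 5 + (-10)p ⟹ p = 2/3.
Firm A indifferent between P and Q: q·(-6) + (1−q)·6 = q·2 + (1−q)·0 ⟹ 6 + (-12)q = 0 + 2q ⟹ q = 3/7.

p = 2/3, q = 3/7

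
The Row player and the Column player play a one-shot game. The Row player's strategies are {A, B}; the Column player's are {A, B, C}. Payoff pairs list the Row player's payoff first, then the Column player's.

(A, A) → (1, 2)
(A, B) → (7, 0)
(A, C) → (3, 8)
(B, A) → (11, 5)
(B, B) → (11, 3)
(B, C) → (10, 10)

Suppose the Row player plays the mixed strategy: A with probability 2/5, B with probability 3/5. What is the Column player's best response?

C

The Column player's best reply maximizes expected payoff against the mix.
A: (2/5)·2 + (3/5)·5 = 19/5
B: (2/5)·0 + (3/5)·3 = 9/5
C: (2/5)·8 + (3/5)·10 = 46/5
Highest expected payoff is 46/5, from C.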